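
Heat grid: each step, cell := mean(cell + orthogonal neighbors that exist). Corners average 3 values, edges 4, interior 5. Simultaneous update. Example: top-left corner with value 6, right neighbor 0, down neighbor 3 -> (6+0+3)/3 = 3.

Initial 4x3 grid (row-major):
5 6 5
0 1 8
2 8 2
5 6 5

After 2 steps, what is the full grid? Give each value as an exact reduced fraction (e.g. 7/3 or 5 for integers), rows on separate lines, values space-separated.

Answer: 119/36 377/80 175/36
841/240 373/100 1241/240
833/240 239/50 1073/240
169/36 277/60 193/36

Derivation:
After step 1:
  11/3 17/4 19/3
  2 23/5 4
  15/4 19/5 23/4
  13/3 6 13/3
After step 2:
  119/36 377/80 175/36
  841/240 373/100 1241/240
  833/240 239/50 1073/240
  169/36 277/60 193/36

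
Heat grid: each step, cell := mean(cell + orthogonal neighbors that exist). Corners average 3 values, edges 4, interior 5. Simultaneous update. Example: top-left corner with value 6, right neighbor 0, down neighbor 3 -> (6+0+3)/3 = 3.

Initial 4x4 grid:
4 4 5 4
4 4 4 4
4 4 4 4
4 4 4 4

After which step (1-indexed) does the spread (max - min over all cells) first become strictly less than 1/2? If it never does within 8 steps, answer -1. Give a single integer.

Answer: 1

Derivation:
Step 1: max=13/3, min=4, spread=1/3
  -> spread < 1/2 first at step 1
Step 2: max=511/120, min=4, spread=31/120
Step 3: max=4531/1080, min=4, spread=211/1080
Step 4: max=448843/108000, min=4, spread=16843/108000
Step 5: max=4026643/972000, min=36079/9000, spread=130111/972000
Step 6: max=120282367/29160000, min=2167159/540000, spread=3255781/29160000
Step 7: max=3599553691/874800000, min=2171107/540000, spread=82360351/874800000
Step 8: max=107727316891/26244000000, min=391306441/97200000, spread=2074577821/26244000000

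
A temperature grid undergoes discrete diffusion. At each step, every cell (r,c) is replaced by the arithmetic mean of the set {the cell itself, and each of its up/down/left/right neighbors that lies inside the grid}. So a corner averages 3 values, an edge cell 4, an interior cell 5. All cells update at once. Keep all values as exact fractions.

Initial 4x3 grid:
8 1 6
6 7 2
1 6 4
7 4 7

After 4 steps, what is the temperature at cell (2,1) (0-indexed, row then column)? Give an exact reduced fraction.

Answer: 48411/10000

Derivation:
Step 1: cell (2,1) = 22/5
Step 2: cell (2,1) = 491/100
Step 3: cell (2,1) = 603/125
Step 4: cell (2,1) = 48411/10000
Full grid after step 4:
  105821/21600 75131/16000 98821/21600
  43909/9000 95447/20000 165761/36000
  7339/1500 48411/10000 57337/12000
  4429/900 39253/8000 8833/1800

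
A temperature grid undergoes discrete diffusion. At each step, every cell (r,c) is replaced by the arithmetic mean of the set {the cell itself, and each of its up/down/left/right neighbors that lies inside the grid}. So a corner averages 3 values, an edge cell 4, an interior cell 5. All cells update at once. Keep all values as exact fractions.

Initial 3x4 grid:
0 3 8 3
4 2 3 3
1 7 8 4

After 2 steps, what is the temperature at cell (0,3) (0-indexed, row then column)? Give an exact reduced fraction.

Answer: 73/18

Derivation:
Step 1: cell (0,3) = 14/3
Step 2: cell (0,3) = 73/18
Full grid after step 2:
  22/9 409/120 509/120 73/18
  713/240 181/50 108/25 1063/240
  41/12 89/20 99/20 55/12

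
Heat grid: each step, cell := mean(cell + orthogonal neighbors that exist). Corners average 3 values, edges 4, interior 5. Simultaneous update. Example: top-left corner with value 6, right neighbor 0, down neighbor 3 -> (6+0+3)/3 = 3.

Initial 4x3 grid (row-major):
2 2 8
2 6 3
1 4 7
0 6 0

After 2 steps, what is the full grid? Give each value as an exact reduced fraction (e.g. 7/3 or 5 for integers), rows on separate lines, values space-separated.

Answer: 37/12 427/120 89/18
99/40 429/100 517/120
349/120 319/100 559/120
79/36 419/120 31/9

Derivation:
After step 1:
  2 9/2 13/3
  11/4 17/5 6
  7/4 24/5 7/2
  7/3 5/2 13/3
After step 2:
  37/12 427/120 89/18
  99/40 429/100 517/120
  349/120 319/100 559/120
  79/36 419/120 31/9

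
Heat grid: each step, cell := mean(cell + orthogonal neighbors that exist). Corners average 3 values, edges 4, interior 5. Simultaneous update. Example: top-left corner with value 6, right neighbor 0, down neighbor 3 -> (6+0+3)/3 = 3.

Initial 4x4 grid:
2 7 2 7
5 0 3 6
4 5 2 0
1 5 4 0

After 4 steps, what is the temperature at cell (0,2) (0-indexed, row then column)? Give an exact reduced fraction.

Answer: 44401/12000

Derivation:
Step 1: cell (0,2) = 19/4
Step 2: cell (0,2) = 151/40
Step 3: cell (0,2) = 1603/400
Step 4: cell (0,2) = 44401/12000
Full grid after step 4:
  28841/8100 402821/108000 44401/12000 41269/10800
  385031/108000 153019/45000 4189/1200 30197/9000
  362887/108000 74473/22500 265789/90000 15659/5400
  10987/3240 335767/108000 61103/21600 83353/32400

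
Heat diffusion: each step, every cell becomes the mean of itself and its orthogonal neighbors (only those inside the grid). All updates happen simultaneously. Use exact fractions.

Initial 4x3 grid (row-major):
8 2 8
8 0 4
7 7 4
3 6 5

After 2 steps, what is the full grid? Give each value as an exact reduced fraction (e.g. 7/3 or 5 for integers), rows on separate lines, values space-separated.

Answer: 65/12 581/120 79/18
111/20 93/20 67/15
83/15 51/10 47/10
101/18 1223/240 61/12

Derivation:
After step 1:
  6 9/2 14/3
  23/4 21/5 4
  25/4 24/5 5
  16/3 21/4 5
After step 2:
  65/12 581/120 79/18
  111/20 93/20 67/15
  83/15 51/10 47/10
  101/18 1223/240 61/12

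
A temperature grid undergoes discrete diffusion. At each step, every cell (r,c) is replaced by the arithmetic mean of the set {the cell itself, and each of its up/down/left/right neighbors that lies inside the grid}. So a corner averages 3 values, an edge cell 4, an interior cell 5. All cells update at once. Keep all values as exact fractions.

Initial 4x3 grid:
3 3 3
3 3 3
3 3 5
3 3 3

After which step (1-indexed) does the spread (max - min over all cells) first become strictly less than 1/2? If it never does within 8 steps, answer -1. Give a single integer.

Step 1: max=11/3, min=3, spread=2/3
Step 2: max=211/60, min=3, spread=31/60
Step 3: max=1831/540, min=3, spread=211/540
  -> spread < 1/2 first at step 3
Step 4: max=178897/54000, min=2747/900, spread=14077/54000
Step 5: max=1598407/486000, min=165683/54000, spread=5363/24300
Step 6: max=47480809/14580000, min=92869/30000, spread=93859/583200
Step 7: max=2834674481/874800000, min=151136467/48600000, spread=4568723/34992000
Step 8: max=169244435629/52488000000, min=4555618889/1458000000, spread=8387449/83980800

Answer: 3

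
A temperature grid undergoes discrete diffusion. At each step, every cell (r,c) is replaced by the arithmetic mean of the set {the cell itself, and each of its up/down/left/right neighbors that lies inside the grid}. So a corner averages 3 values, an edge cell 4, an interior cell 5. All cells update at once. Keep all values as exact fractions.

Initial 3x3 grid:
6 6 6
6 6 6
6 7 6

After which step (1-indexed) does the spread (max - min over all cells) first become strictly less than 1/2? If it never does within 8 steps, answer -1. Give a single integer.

Answer: 1

Derivation:
Step 1: max=19/3, min=6, spread=1/3
  -> spread < 1/2 first at step 1
Step 2: max=1507/240, min=6, spread=67/240
Step 3: max=13397/2160, min=1207/200, spread=1807/10800
Step 4: max=5341963/864000, min=32761/5400, spread=33401/288000
Step 5: max=47885933/7776000, min=3283391/540000, spread=3025513/38880000
Step 6: max=19127326867/3110400000, min=175555949/28800000, spread=53531/995328
Step 7: max=1145776925849/186624000000, min=47447116051/7776000000, spread=450953/11943936
Step 8: max=68693543560603/11197440000000, min=5699728610519/933120000000, spread=3799043/143327232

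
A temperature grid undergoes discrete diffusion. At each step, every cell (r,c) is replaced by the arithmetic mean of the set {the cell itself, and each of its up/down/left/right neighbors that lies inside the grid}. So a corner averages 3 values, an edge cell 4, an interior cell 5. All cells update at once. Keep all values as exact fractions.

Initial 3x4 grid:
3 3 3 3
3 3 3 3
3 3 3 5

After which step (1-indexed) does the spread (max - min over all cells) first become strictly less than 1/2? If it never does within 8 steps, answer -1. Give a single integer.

Step 1: max=11/3, min=3, spread=2/3
Step 2: max=32/9, min=3, spread=5/9
Step 3: max=365/108, min=3, spread=41/108
  -> spread < 1/2 first at step 3
Step 4: max=43097/12960, min=3, spread=4217/12960
Step 5: max=2541949/777600, min=10879/3600, spread=38417/155520
Step 6: max=151168211/46656000, min=218597/72000, spread=1903471/9331200
Step 7: max=8999069089/2799360000, min=6595759/2160000, spread=18038617/111974400
Step 8: max=537152982851/167961600000, min=596126759/194400000, spread=883978523/6718464000

Answer: 3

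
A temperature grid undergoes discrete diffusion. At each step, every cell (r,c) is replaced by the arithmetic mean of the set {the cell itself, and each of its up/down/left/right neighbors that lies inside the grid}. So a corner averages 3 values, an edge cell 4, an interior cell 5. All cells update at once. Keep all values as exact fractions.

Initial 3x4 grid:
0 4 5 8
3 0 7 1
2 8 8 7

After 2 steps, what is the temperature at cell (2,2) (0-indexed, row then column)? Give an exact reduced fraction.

Step 1: cell (2,2) = 15/2
Step 2: cell (2,2) = 323/60
Full grid after step 2:
  35/18 899/240 1027/240 197/36
  739/240 83/25 557/100 399/80
  121/36 311/60 323/60 223/36

Answer: 323/60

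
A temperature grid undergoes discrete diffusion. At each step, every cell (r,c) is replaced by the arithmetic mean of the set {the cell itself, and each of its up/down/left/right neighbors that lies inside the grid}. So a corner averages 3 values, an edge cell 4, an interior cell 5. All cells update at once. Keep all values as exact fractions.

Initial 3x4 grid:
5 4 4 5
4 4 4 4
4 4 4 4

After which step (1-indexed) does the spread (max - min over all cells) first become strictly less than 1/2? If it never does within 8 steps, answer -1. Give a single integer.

Step 1: max=13/3, min=4, spread=1/3
  -> spread < 1/2 first at step 1
Step 2: max=77/18, min=4, spread=5/18
Step 3: max=1819/432, min=971/240, spread=89/540
Step 4: max=108527/25920, min=14651/3600, spread=15199/129600
Step 5: max=6482113/1555200, min=49063/12000, spread=617741/7776000
Step 6: max=161641393/38880000, min=53147131/12960000, spread=55/972
Step 7: max=9681443387/2332800000, min=3195593629/777600000, spread=7573/186624
Step 8: max=580124778133/139968000000, min=64005739237/15552000000, spread=32585/1119744

Answer: 1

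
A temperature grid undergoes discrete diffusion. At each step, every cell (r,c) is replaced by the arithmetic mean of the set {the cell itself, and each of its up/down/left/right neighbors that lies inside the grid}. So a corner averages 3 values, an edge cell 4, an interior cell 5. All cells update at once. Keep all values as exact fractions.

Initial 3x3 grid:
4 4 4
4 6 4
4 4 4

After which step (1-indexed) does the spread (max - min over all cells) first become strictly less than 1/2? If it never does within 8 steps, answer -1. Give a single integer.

Step 1: max=9/2, min=4, spread=1/2
Step 2: max=112/25, min=169/40, spread=51/200
  -> spread < 1/2 first at step 2
Step 3: max=10423/2400, min=767/180, spread=589/7200
Step 4: max=64943/15000, min=617081/144000, spread=31859/720000
Step 5: max=37251607/8640000, min=3864721/900000, spread=751427/43200000
Step 6: max=232634687/54000000, min=2228663129/518400000, spread=23149331/2592000000
Step 7: max=133898654263/31104000000, min=13934931889/3240000000, spread=616540643/155520000000
Step 8: max=836712453983/194400000000, min=8028892008761/1866240000000, spread=17737747379/9331200000000

Answer: 2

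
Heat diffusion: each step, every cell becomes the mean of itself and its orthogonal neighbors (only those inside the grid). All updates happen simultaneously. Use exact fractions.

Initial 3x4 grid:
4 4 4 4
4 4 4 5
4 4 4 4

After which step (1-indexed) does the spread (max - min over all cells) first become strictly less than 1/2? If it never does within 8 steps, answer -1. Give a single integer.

Step 1: max=13/3, min=4, spread=1/3
  -> spread < 1/2 first at step 1
Step 2: max=1027/240, min=4, spread=67/240
Step 3: max=9077/2160, min=4, spread=437/2160
Step 4: max=3613531/864000, min=4009/1000, spread=29951/172800
Step 5: max=32319821/7776000, min=13579/3375, spread=206761/1555200
Step 6: max=12897795571/3110400000, min=21765671/5400000, spread=14430763/124416000
Step 7: max=771603741689/186624000000, min=1745652727/432000000, spread=139854109/1492992000
Step 8: max=46212231890251/11197440000000, min=157371228977/38880000000, spread=7114543559/89579520000

Answer: 1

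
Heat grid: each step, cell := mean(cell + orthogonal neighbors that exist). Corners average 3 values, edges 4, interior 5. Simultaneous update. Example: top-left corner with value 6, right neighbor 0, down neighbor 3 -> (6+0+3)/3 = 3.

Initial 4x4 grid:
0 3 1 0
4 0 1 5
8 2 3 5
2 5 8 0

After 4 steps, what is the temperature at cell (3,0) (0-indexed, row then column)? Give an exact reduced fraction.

Step 1: cell (3,0) = 5
Step 2: cell (3,0) = 53/12
Step 3: cell (3,0) = 3007/720
Step 4: cell (3,0) = 85753/21600
Full grid after step 4:
  148991/64800 460973/216000 148271/72000 5209/2400
  75571/27000 18881/7200 153751/60000 46529/18000
  881/250 205199/60000 591257/180000 176909/54000
  85753/21600 31147/8000 817481/216000 237839/64800

Answer: 85753/21600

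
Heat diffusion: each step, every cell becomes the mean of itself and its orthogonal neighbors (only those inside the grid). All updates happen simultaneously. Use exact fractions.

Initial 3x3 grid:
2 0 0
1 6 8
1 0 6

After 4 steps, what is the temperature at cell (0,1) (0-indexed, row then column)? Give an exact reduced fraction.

Answer: 13993/5400

Derivation:
Step 1: cell (0,1) = 2
Step 2: cell (0,1) = 13/6
Step 3: cell (0,1) = 1867/720
Step 4: cell (0,1) = 13993/5400
Full grid after step 4:
  3241/1440 13993/5400 20077/6480
  198763/86400 22943/8000 70997/21600
  65893/25920 511651/172800 90103/25920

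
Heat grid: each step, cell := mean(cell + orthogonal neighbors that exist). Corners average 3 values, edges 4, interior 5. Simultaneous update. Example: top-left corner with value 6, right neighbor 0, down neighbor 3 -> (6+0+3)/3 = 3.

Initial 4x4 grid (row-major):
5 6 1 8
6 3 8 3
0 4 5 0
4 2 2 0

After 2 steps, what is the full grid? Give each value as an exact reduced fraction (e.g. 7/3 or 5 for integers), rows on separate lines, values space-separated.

After step 1:
  17/3 15/4 23/4 4
  7/2 27/5 4 19/4
  7/2 14/5 19/5 2
  2 3 9/4 2/3
After step 2:
  155/36 617/120 35/8 29/6
  271/60 389/100 237/50 59/16
  59/20 37/10 297/100 673/240
  17/6 201/80 583/240 59/36

Answer: 155/36 617/120 35/8 29/6
271/60 389/100 237/50 59/16
59/20 37/10 297/100 673/240
17/6 201/80 583/240 59/36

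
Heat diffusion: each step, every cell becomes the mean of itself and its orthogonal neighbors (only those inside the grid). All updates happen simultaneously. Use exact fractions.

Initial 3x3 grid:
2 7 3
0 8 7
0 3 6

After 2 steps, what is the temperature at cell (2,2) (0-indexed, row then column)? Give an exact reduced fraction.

Step 1: cell (2,2) = 16/3
Step 2: cell (2,2) = 187/36
Full grid after step 2:
  7/2 14/3 50/9
  23/8 91/20 11/2
  31/12 187/48 187/36

Answer: 187/36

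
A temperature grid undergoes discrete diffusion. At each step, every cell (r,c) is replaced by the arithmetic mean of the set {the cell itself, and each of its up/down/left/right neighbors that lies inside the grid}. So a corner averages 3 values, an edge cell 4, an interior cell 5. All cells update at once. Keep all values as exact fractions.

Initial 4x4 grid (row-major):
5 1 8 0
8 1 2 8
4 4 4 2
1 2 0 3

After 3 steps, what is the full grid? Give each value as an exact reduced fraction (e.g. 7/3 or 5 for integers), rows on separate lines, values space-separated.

After step 1:
  14/3 15/4 11/4 16/3
  9/2 16/5 23/5 3
  17/4 3 12/5 17/4
  7/3 7/4 9/4 5/3
After step 2:
  155/36 431/120 493/120 133/36
  997/240 381/100 319/100 1031/240
  169/48 73/25 33/10 679/240
  25/9 7/3 121/60 49/18
After step 3:
  8677/2160 7117/1800 6563/1800 8711/2160
  28423/7200 21199/6000 4489/1200 25217/7200
  24071/7200 19061/6000 17107/6000 4733/1440
  1243/432 9043/3600 1867/720 5449/2160

Answer: 8677/2160 7117/1800 6563/1800 8711/2160
28423/7200 21199/6000 4489/1200 25217/7200
24071/7200 19061/6000 17107/6000 4733/1440
1243/432 9043/3600 1867/720 5449/2160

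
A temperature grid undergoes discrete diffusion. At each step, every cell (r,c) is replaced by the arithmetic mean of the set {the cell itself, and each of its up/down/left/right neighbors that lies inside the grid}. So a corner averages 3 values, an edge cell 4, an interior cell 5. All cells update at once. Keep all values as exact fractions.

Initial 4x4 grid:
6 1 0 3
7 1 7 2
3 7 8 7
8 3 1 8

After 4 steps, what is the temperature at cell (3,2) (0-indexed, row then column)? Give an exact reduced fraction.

Step 1: cell (3,2) = 5
Step 2: cell (3,2) = 253/48
Step 3: cell (3,2) = 7399/1440
Step 4: cell (3,2) = 1122497/216000
Full grid after step 4:
  252571/64800 814573/216000 748453/216000 233737/64800
  239677/54000 744673/180000 755947/180000 444779/108000
  256999/54000 875749/180000 862319/180000 536431/108000
  65243/12960 1074601/216000 1122497/216000 67633/12960

Answer: 1122497/216000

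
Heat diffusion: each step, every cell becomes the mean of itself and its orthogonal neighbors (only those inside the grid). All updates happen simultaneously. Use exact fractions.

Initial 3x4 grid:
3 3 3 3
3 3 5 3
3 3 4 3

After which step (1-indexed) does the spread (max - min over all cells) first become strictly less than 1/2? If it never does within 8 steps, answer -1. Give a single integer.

Answer: 3

Derivation:
Step 1: max=15/4, min=3, spread=3/4
Step 2: max=71/20, min=3, spread=11/20
Step 3: max=313/90, min=373/120, spread=133/360
  -> spread < 1/2 first at step 3
Step 4: max=44827/12960, min=2257/720, spread=4201/12960
Step 5: max=531997/155520, min=7633/2400, spread=186893/777600
Step 6: max=158873899/46656000, min=4147879/1296000, spread=1910051/9331200
Step 7: max=9473346641/2799360000, min=250637461/77760000, spread=90079609/559872000
Step 8: max=566159142979/167961600000, min=5034748813/1555200000, spread=896250847/6718464000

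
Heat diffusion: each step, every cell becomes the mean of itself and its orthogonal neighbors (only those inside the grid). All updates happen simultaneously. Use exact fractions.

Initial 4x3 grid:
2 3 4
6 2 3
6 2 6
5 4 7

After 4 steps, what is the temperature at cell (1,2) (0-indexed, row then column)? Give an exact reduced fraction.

Step 1: cell (1,2) = 15/4
Step 2: cell (1,2) = 887/240
Step 3: cell (1,2) = 26987/7200
Step 4: cell (1,2) = 819659/216000
Full grid after step 4:
  464759/129600 336889/96000 455059/129600
  832159/216000 455273/120000 819659/216000
  307913/72000 766447/180000 921739/216000
  49087/10800 1978823/432000 36959/8100

Answer: 819659/216000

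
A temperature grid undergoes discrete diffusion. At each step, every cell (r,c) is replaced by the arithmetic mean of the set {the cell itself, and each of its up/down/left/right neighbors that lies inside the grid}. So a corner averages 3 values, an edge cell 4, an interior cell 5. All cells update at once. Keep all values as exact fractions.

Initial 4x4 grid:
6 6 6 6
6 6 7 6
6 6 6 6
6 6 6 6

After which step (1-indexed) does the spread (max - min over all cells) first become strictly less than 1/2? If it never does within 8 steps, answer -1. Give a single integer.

Answer: 1

Derivation:
Step 1: max=25/4, min=6, spread=1/4
  -> spread < 1/2 first at step 1
Step 2: max=311/50, min=6, spread=11/50
Step 3: max=14767/2400, min=6, spread=367/2400
Step 4: max=66371/10800, min=3613/600, spread=1337/10800
Step 5: max=1985669/324000, min=108469/18000, spread=33227/324000
Step 6: max=59534327/9720000, min=652049/108000, spread=849917/9720000
Step 7: max=1783314347/291600000, min=9788533/1620000, spread=21378407/291600000
Step 8: max=53454462371/8748000000, min=2939688343/486000000, spread=540072197/8748000000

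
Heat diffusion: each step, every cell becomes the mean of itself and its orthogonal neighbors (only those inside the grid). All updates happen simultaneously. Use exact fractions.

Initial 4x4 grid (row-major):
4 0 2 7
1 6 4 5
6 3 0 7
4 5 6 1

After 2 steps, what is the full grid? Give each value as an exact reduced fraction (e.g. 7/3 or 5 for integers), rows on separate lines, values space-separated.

Answer: 107/36 643/240 859/240 41/9
733/240 349/100 96/25 64/15
67/16 94/25 353/100 53/12
13/3 33/8 97/24 131/36

Derivation:
After step 1:
  5/3 3 13/4 14/3
  17/4 14/5 17/5 23/4
  7/2 4 4 13/4
  5 9/2 3 14/3
After step 2:
  107/36 643/240 859/240 41/9
  733/240 349/100 96/25 64/15
  67/16 94/25 353/100 53/12
  13/3 33/8 97/24 131/36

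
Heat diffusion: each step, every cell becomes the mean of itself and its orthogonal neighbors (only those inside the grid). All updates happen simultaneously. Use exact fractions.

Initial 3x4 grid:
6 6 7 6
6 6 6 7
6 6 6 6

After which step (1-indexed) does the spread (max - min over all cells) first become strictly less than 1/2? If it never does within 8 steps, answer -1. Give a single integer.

Step 1: max=20/3, min=6, spread=2/3
Step 2: max=513/80, min=6, spread=33/80
  -> spread < 1/2 first at step 2
Step 3: max=13819/2160, min=6, spread=859/2160
Step 4: max=819203/129600, min=10879/1800, spread=7183/25920
Step 5: max=48995077/7776000, min=654211/108000, spread=378377/1555200
Step 6: max=2925021623/466560000, min=6569789/1080000, spread=3474911/18662400
Step 7: max=175044400357/27993600000, min=592653989/97200000, spread=174402061/1119744000
Step 8: max=10474980566063/1679616000000, min=71295816727/11664000000, spread=1667063659/13436928000

Answer: 2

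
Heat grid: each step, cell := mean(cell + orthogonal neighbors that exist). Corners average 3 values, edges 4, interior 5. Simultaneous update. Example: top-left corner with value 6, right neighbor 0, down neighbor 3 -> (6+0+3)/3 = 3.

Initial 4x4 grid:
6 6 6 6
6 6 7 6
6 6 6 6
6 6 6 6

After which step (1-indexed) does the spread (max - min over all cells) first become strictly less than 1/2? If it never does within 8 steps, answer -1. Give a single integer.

Step 1: max=25/4, min=6, spread=1/4
  -> spread < 1/2 first at step 1
Step 2: max=311/50, min=6, spread=11/50
Step 3: max=14767/2400, min=6, spread=367/2400
Step 4: max=66371/10800, min=3613/600, spread=1337/10800
Step 5: max=1985669/324000, min=108469/18000, spread=33227/324000
Step 6: max=59534327/9720000, min=652049/108000, spread=849917/9720000
Step 7: max=1783314347/291600000, min=9788533/1620000, spread=21378407/291600000
Step 8: max=53454462371/8748000000, min=2939688343/486000000, spread=540072197/8748000000

Answer: 1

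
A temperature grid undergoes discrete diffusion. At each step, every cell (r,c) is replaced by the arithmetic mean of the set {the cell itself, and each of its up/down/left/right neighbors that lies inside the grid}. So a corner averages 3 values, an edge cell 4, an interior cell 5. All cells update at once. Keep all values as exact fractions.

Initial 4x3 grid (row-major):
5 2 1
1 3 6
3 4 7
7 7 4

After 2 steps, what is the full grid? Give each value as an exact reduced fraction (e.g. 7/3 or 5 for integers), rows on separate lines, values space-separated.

Answer: 101/36 697/240 10/3
757/240 18/5 157/40
1033/240 9/2 203/40
179/36 659/120 67/12

Derivation:
After step 1:
  8/3 11/4 3
  3 16/5 17/4
  15/4 24/5 21/4
  17/3 11/2 6
After step 2:
  101/36 697/240 10/3
  757/240 18/5 157/40
  1033/240 9/2 203/40
  179/36 659/120 67/12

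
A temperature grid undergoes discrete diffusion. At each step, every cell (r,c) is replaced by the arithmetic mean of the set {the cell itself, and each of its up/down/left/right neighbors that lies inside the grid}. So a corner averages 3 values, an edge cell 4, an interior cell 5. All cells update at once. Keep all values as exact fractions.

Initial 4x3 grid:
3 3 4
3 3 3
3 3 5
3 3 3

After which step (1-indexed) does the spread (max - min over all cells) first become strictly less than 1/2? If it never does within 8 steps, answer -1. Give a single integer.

Answer: 3

Derivation:
Step 1: max=15/4, min=3, spread=3/4
Step 2: max=859/240, min=3, spread=139/240
Step 3: max=24659/7200, min=307/100, spread=511/1440
  -> spread < 1/2 first at step 3
Step 4: max=729193/216000, min=112163/36000, spread=11243/43200
Step 5: max=21535691/6480000, min=6817997/2160000, spread=10817/64800
Step 6: max=160584943/48600000, min=205844249/64800000, spread=992281/7776000
Step 7: max=5741937607/1749600000, min=9942694493/3110400000, spread=95470051/1119744000
Step 8: max=286220801129/87480000000, min=83125073191/25920000000, spread=363115463/5598720000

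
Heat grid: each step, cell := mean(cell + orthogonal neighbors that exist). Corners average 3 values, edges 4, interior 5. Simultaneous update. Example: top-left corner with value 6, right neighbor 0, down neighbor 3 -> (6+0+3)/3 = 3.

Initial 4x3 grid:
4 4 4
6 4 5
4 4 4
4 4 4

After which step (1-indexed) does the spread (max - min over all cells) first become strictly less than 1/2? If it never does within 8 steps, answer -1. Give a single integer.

Answer: 3

Derivation:
Step 1: max=14/3, min=4, spread=2/3
Step 2: max=137/30, min=4, spread=17/30
Step 3: max=601/135, min=293/72, spread=413/1080
  -> spread < 1/2 first at step 3
Step 4: max=17731/4050, min=12391/3000, spread=20063/81000
Step 5: max=4250471/972000, min=1343647/324000, spread=21953/97200
Step 6: max=126648677/29160000, min=10150771/2430000, spread=193577/1166400
Step 7: max=7578473443/1749600000, min=1221746953/291600000, spread=9919669/69984000
Step 8: max=453106244387/104976000000, min=9196935469/2187000000, spread=18645347/167961600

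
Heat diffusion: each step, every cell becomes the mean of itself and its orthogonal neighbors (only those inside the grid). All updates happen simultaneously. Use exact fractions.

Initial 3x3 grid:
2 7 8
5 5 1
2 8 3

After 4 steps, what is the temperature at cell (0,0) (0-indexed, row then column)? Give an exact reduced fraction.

Step 1: cell (0,0) = 14/3
Step 2: cell (0,0) = 41/9
Step 3: cell (0,0) = 1289/270
Step 4: cell (0,0) = 152591/32400
Full grid after step 4:
  152591/32400 695623/144000 623989/129600
  2005619/432000 556877/120000 4080863/864000
  48647/10800 658123/144000 196463/43200

Answer: 152591/32400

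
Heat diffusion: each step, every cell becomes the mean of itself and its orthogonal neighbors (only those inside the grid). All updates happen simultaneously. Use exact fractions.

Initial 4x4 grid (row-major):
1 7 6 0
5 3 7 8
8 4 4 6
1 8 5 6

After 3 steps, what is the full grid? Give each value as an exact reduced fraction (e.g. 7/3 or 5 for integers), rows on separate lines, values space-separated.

Answer: 1219/270 33827/7200 7127/1440 5483/1080
33737/7200 293/60 15623/3000 7607/1440
34873/7200 1933/375 3193/600 40147/7200
2731/540 36823/7200 39607/7200 5981/1080

Derivation:
After step 1:
  13/3 17/4 5 14/3
  17/4 26/5 28/5 21/4
  9/2 27/5 26/5 6
  17/3 9/2 23/4 17/3
After step 2:
  77/18 1127/240 1171/240 179/36
  1097/240 247/50 21/4 1291/240
  1189/240 124/25 559/100 1327/240
  44/9 1279/240 1267/240 209/36
After step 3:
  1219/270 33827/7200 7127/1440 5483/1080
  33737/7200 293/60 15623/3000 7607/1440
  34873/7200 1933/375 3193/600 40147/7200
  2731/540 36823/7200 39607/7200 5981/1080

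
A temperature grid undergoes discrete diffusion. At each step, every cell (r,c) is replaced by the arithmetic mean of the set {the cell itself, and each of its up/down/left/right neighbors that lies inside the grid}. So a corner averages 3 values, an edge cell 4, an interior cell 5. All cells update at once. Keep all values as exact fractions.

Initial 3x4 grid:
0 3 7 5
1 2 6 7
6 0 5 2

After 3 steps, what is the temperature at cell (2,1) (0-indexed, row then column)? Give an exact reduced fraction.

Answer: 11539/3600

Derivation:
Step 1: cell (2,1) = 13/4
Step 2: cell (2,1) = 337/120
Step 3: cell (2,1) = 11539/3600
Full grid after step 3:
  2617/1080 24203/7200 32003/7200 11429/2160
  36521/14400 4621/1500 8803/2000 5833/1200
  5399/2160 11539/3600 3491/900 4967/1080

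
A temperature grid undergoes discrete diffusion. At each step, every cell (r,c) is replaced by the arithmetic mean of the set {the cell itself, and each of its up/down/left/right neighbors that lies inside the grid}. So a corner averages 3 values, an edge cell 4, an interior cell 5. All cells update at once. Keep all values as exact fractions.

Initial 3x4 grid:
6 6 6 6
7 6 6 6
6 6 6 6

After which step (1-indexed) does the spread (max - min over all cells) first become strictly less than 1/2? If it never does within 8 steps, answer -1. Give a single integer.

Answer: 1

Derivation:
Step 1: max=19/3, min=6, spread=1/3
  -> spread < 1/2 first at step 1
Step 2: max=1507/240, min=6, spread=67/240
Step 3: max=13397/2160, min=6, spread=437/2160
Step 4: max=5341531/864000, min=6009/1000, spread=29951/172800
Step 5: max=47871821/7776000, min=20329/3375, spread=206761/1555200
Step 6: max=19118595571/3110400000, min=32565671/5400000, spread=14430763/124416000
Step 7: max=1144851741689/186624000000, min=2609652727/432000000, spread=139854109/1492992000
Step 8: max=68607111890251/11197440000000, min=235131228977/38880000000, spread=7114543559/89579520000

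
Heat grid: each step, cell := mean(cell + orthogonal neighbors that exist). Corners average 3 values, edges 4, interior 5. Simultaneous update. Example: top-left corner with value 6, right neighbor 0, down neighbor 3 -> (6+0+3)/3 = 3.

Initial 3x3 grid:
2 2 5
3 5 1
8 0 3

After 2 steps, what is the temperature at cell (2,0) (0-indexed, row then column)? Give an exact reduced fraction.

Answer: 73/18

Derivation:
Step 1: cell (2,0) = 11/3
Step 2: cell (2,0) = 73/18
Full grid after step 2:
  31/9 107/40 29/9
  127/40 177/50 97/40
  73/18 14/5 53/18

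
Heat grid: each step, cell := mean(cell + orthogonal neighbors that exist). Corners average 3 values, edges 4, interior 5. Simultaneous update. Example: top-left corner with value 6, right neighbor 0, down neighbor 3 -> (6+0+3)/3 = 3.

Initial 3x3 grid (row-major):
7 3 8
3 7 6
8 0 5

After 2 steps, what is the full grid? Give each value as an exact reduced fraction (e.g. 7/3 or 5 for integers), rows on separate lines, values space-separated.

Answer: 101/18 401/80 221/36
361/80 139/25 589/120
179/36 121/30 91/18

Derivation:
After step 1:
  13/3 25/4 17/3
  25/4 19/5 13/2
  11/3 5 11/3
After step 2:
  101/18 401/80 221/36
  361/80 139/25 589/120
  179/36 121/30 91/18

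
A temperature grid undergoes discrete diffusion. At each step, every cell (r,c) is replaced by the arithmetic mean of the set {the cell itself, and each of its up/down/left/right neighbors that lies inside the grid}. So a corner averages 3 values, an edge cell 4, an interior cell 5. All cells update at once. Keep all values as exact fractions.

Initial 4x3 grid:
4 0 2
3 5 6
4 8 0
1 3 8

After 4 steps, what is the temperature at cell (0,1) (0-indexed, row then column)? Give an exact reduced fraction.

Answer: 971179/288000

Derivation:
Step 1: cell (0,1) = 11/4
Step 2: cell (0,1) = 243/80
Step 3: cell (0,1) = 15161/4800
Step 4: cell (0,1) = 971179/288000
Full grid after step 4:
  428653/129600 971179/288000 436703/129600
  195827/54000 144717/40000 814183/216000
  205717/54000 731189/180000 874243/216000
  129677/32400 438619/108000 276829/64800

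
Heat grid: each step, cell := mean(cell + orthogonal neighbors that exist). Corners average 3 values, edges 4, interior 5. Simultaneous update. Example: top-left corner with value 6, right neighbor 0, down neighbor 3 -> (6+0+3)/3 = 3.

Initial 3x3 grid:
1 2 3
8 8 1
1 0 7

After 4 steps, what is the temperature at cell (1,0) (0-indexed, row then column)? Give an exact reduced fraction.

Answer: 1589501/432000

Derivation:
Step 1: cell (1,0) = 9/2
Step 2: cell (1,0) = 449/120
Step 3: cell (1,0) = 28033/7200
Step 4: cell (1,0) = 1589501/432000
Full grid after step 4:
  30191/8100 1529501/432000 153277/43200
  1589501/432000 1335499/360000 3029377/864000
  27167/7200 390719/108000 472181/129600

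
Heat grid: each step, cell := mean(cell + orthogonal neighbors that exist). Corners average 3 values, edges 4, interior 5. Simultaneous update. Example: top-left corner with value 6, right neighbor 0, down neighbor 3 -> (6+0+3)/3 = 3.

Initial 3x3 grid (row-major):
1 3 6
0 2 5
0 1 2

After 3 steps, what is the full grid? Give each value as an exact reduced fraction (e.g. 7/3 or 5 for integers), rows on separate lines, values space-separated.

After step 1:
  4/3 3 14/3
  3/4 11/5 15/4
  1/3 5/4 8/3
After step 2:
  61/36 14/5 137/36
  277/240 219/100 797/240
  7/9 129/80 23/9
After step 3:
  4067/2160 1049/400 7147/2160
  20939/14400 4431/2000 42739/14400
  319/270 8563/4800 337/135

Answer: 4067/2160 1049/400 7147/2160
20939/14400 4431/2000 42739/14400
319/270 8563/4800 337/135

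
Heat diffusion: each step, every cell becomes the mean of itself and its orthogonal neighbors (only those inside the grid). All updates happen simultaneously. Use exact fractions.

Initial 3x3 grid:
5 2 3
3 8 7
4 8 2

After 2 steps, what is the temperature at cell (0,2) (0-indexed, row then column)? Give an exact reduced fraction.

Step 1: cell (0,2) = 4
Step 2: cell (0,2) = 9/2
Full grid after step 2:
  77/18 523/120 9/2
  71/15 128/25 76/15
  31/6 653/120 97/18

Answer: 9/2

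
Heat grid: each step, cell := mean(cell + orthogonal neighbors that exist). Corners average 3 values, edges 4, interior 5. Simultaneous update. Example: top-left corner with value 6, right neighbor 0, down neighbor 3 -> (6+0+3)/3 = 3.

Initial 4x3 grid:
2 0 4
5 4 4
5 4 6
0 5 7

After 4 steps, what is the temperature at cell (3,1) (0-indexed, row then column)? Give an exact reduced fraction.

Step 1: cell (3,1) = 4
Step 2: cell (3,1) = 68/15
Step 3: cell (3,1) = 3919/900
Step 4: cell (3,1) = 237761/54000
Full grid after step 4:
  208997/64800 470861/144000 28409/8100
  93493/27000 18647/5000 838819/216000
  210521/54000 742517/180000 321653/72000
  65483/16200 237761/54000 3697/800

Answer: 237761/54000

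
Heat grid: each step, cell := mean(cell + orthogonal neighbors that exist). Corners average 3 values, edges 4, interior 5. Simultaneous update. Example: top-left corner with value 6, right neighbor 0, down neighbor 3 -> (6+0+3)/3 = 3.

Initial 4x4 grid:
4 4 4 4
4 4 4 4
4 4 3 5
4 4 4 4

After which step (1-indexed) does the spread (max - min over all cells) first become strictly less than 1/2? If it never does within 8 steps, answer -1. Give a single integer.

Answer: 2

Derivation:
Step 1: max=13/3, min=15/4, spread=7/12
Step 2: max=199/48, min=387/100, spread=331/1200
  -> spread < 1/2 first at step 2
Step 3: max=439/108, min=1567/400, spread=1591/10800
Step 4: max=871727/216000, min=11363/2880, spread=9751/108000
Step 5: max=8681983/2160000, min=56933/14400, spread=142033/2160000
Step 6: max=77955473/19440000, min=7130131/1800000, spread=4750291/97200000
Step 7: max=7785185071/1944000000, min=770398267/194400000, spread=9022489/216000000
Step 8: max=70004361161/17496000000, min=2571063553/648000000, spread=58564523/1749600000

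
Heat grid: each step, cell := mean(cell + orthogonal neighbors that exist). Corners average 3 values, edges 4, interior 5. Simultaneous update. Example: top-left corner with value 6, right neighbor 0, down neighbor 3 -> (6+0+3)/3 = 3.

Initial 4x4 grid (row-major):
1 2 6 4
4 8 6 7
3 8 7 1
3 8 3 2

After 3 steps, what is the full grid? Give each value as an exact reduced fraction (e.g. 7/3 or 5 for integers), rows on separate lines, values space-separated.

After step 1:
  7/3 17/4 9/2 17/3
  4 28/5 34/5 9/2
  9/2 34/5 5 17/4
  14/3 11/2 5 2
After step 2:
  127/36 1001/240 1273/240 44/9
  493/120 549/100 132/25 1273/240
  599/120 137/25 557/100 63/16
  44/9 659/120 35/8 15/4
After step 3:
  8501/2160 33287/7200 35359/7200 5579/1080
  8153/1800 5887/1200 16169/3000 34939/7200
  8761/1800 8107/1500 9857/2000 11137/2400
  2767/540 4553/900 1439/300 193/48

Answer: 8501/2160 33287/7200 35359/7200 5579/1080
8153/1800 5887/1200 16169/3000 34939/7200
8761/1800 8107/1500 9857/2000 11137/2400
2767/540 4553/900 1439/300 193/48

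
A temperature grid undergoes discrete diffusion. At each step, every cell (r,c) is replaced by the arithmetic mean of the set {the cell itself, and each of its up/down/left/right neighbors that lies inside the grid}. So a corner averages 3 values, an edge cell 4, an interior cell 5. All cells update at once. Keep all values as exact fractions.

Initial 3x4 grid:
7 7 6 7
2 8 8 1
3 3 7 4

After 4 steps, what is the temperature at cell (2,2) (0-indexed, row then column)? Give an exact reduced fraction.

Step 1: cell (2,2) = 11/2
Step 2: cell (2,2) = 83/16
Step 3: cell (2,2) = 4119/800
Step 4: cell (2,2) = 372679/72000
Full grid after step 4:
  89999/16200 619111/108000 622331/108000 181133/32400
  372509/72000 108539/20000 986101/180000 1154467/216000
  317521/64800 1089097/216000 372679/72000 110947/21600

Answer: 372679/72000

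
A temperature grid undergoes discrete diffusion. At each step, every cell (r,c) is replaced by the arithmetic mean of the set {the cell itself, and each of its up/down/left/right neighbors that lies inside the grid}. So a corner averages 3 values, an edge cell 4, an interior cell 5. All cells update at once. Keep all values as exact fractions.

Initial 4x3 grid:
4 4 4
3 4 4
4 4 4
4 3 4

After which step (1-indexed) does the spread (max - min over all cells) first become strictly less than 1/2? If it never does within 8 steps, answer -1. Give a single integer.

Answer: 1

Derivation:
Step 1: max=4, min=11/3, spread=1/3
  -> spread < 1/2 first at step 1
Step 2: max=4, min=893/240, spread=67/240
Step 3: max=709/180, min=8053/2160, spread=91/432
Step 4: max=21143/5400, min=486077/129600, spread=4271/25920
Step 5: max=46711/12000, min=29275003/7776000, spread=39749/311040
Step 6: max=9423581/2430000, min=1762341977/466560000, spread=1879423/18662400
Step 7: max=2254920041/583200000, min=106016488843/27993600000, spread=3551477/44789760
Step 8: max=11249848787/2916000000, min=6374108923937/1679616000000, spread=846431819/13436928000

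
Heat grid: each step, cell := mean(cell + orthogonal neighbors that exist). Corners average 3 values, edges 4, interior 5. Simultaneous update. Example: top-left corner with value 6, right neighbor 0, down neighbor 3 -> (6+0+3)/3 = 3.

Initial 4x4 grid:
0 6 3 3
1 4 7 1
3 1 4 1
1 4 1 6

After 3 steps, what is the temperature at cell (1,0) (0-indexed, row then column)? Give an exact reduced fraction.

Answer: 9439/3600

Derivation:
Step 1: cell (1,0) = 2
Step 2: cell (1,0) = 289/120
Step 3: cell (1,0) = 9439/3600
Full grid after step 3:
  3049/1080 2881/900 3163/900 1787/540
  9439/3600 1847/600 1003/300 5801/1800
  8399/3600 2147/750 1819/600 5557/1800
  322/135 9149/3600 10829/3600 3149/1080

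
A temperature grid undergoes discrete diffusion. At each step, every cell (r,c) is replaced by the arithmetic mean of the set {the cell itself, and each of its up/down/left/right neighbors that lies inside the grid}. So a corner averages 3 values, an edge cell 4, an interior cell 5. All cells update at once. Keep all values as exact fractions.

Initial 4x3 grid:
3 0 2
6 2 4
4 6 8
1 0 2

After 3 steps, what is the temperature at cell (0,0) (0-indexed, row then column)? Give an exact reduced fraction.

Step 1: cell (0,0) = 3
Step 2: cell (0,0) = 17/6
Step 3: cell (0,0) = 2177/720
Full grid after step 3:
  2177/720 13709/4800 2117/720
  333/100 6851/2000 4121/1200
  1531/450 7021/2000 13573/3600
  1289/432 5153/1600 1501/432

Answer: 2177/720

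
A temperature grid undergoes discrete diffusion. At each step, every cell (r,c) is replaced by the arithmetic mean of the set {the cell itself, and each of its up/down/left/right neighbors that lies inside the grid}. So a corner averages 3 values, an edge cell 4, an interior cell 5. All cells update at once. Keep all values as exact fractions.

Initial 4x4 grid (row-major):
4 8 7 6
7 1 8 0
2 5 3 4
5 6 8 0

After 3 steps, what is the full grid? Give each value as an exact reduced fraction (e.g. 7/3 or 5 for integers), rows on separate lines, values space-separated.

After step 1:
  19/3 5 29/4 13/3
  7/2 29/5 19/5 9/2
  19/4 17/5 28/5 7/4
  13/3 6 17/4 4
After step 2:
  89/18 1463/240 1223/240 193/36
  1223/240 43/10 539/100 863/240
  959/240 511/100 94/25 317/80
  181/36 1079/240 397/80 10/3
After step 3:
  5809/1080 7357/1440 39497/7200 5059/1080
  6601/1440 3119/600 2657/600 32957/7200
  34613/7200 12997/3000 4637/1000 8791/2400
  4867/1080 35273/7200 9931/2400 1471/360

Answer: 5809/1080 7357/1440 39497/7200 5059/1080
6601/1440 3119/600 2657/600 32957/7200
34613/7200 12997/3000 4637/1000 8791/2400
4867/1080 35273/7200 9931/2400 1471/360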